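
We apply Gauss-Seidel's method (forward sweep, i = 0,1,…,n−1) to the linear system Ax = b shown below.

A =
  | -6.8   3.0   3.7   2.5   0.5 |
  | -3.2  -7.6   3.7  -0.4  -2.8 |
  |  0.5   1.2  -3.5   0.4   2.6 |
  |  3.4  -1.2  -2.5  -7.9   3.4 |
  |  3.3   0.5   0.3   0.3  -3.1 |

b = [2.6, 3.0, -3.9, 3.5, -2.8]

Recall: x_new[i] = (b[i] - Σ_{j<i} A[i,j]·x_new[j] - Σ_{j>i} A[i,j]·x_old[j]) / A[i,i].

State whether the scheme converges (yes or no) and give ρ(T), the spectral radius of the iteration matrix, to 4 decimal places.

Diagonal D = diag(-6.8, -7.6, -3.5, -7.9, -3.1); L, U strict lower/upper.
Gauss-Seidel: T = -(D+L)⁻¹U, row 0 first, T[0,2] = -(3.7)/(-6.8) = +0.5441; later rows by forward substitution.
  T[0,:] = [+0.0000 +0.4412 +0.5441 +0.3676 +0.0735]
  T[1,:] = [+0.0000 -0.1858 +0.2577 -0.2074 -0.3994]
  T[2,:] = [+0.0000 -0.0007 +0.1661 +0.0957 +0.6164]
  T[3,:] = [+0.0000 +0.2183 +0.1425 +0.1595 +0.3276]
  T[4,:] = [+0.0000 +0.4607 +0.6507 +0.3826 +0.1052]
|roots of det(T-λI)|: 0.8517, 0.3714, 0.3714, 0.0957, 0.0000.
spectral radius ρ = 0.8517; 0.8517 < 1 ⇒ converges.

yes, ρ = 0.8517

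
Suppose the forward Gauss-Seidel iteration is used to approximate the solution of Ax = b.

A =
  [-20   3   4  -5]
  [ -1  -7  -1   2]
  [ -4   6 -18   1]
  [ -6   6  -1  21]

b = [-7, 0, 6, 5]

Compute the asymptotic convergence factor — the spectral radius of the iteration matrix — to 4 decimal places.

0.3458

Let D = diag(-20, -7, -18, 21); L, U the strict triangles.
T_GS = -(D+L)⁻¹U: row 0 first, T[0,2] = -(4)/(-20) = +0.2000; later rows by forward substitution.
  T[0,:] = [+0.0000 +0.1500 +0.2000 -0.2500]
  T[1,:] = [+0.0000 -0.0214 -0.1714 +0.3214]
  T[2,:] = [+0.0000 -0.0405 -0.1016 +0.2183]
  T[3,:] = [+0.0000 +0.0471 +0.1013 -0.1529]
|λ(T)| sorted: 0.3458, 0.0504, 0.0195, 0.0000.
ρ(T) = max|λ| = 0.3458; 0.3458 < 1: convergent.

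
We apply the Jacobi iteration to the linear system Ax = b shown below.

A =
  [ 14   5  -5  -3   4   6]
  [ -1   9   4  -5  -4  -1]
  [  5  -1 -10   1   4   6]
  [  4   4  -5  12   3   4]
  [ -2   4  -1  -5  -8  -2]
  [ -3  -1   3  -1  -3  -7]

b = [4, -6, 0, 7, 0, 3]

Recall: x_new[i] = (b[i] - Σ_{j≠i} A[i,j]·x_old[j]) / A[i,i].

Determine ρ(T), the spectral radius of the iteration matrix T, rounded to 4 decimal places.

1.1707

Diagonal D = diag(14, 9, -10, 12, -8, -7); L, U strict lower/upper.
Jacobi: T = -D⁻¹(L+U), T[1,4] = -(-4)/(9) = +0.4444; T[1,1] = 0.
  T[0,:] = [+0.0000, -0.3571, +0.3571, +0.2143, -0.2857, -0.4286]
  T[1,:] = [+0.1111, +0.0000, -0.4444, +0.5556, +0.4444, +0.1111]
  T[2,:] = [+0.5000, -0.1000, +0.0000, +0.1000, +0.4000, +0.6000]
  T[3,:] = [-0.3333, -0.3333, +0.4167, +0.0000, -0.2500, -0.3333]
  T[4,:] = [-0.2500, +0.5000, -0.1250, -0.6250, +0.0000, -0.2500]
  T[5,:] = [-0.4286, -0.1429, +0.4286, -0.1429, -0.4286, +0.0000]
|λ(T)| sorted: 1.1707, 0.7240, 0.4262, 0.3220, 0.3220, 0.1257.
ρ(T) = max|λ| = 1.1707; 1.1707 > 1 ⇒ diverges.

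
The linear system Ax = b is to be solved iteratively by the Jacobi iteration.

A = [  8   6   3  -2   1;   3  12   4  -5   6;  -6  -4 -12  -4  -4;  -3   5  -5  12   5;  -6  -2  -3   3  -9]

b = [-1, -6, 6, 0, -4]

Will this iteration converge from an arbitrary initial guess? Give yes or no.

A = D + L + U where D = diag(8, 12, -12, 12, -9).
T_J = -D⁻¹(L+U): T[1,3] = -(-5)/(12) = +0.4167; T[1,1] = 0.
  T[0,:] = [+0.0000, -0.7500, -0.3750, +0.2500, -0.1250]
  T[1,:] = [-0.2500, +0.0000, -0.3333, +0.4167, -0.5000]
  T[2,:] = [-0.5000, -0.3333, +0.0000, -0.3333, -0.3333]
  T[3,:] = [+0.2500, -0.4167, +0.4167, +0.0000, -0.4167]
  T[4,:] = [-0.6667, -0.2222, -0.3333, +0.3333, +0.0000]
moduli |λ_i(T)| = 1.1581, 0.5958, 0.5958, 0.5382, 0.5382.
ρ = 1.1581; 1.1581 > 1 ⇒ diverges.

no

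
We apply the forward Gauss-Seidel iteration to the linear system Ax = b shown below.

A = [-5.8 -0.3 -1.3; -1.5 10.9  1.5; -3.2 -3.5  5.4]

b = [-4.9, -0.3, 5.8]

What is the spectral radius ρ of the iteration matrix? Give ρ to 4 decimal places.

Let D = diag(-5.8, 10.9, 5.4); L, U the strict triangles.
T_GS = -(D+L)⁻¹U: row 0 first, T[0,1] = -(-0.3)/(-5.8) = -0.0517; later rows by forward substitution.
  T[0,:] = [+0.0000, -0.0517, -0.2241]
  T[1,:] = [+0.0000, -0.0071, -0.1685]
  T[2,:] = [+0.0000, -0.0353, -0.2420]
|λ(T)| sorted: 0.2650, 0.0159, 0.0000.
spectral radius ρ = 0.2650; 0.2650 < 1 ⇒ converges.

0.2650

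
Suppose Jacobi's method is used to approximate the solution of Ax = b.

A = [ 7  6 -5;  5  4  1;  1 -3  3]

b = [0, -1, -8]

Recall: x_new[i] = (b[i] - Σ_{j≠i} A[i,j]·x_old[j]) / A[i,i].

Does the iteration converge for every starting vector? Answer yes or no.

no

Let D = diag(7, 4, 3); L, U the strict triangles.
Jacobi: T = -D⁻¹(L+U), T[0,1] = -(6)/(7) = -0.8571; T[0,0] = 0.
  T[0,:] = [+0.0000, -0.8571, +0.7143]
  T[1,:] = [-1.2500, +0.0000, -0.2500]
  T[2,:] = [-0.3333, +1.0000, +0.0000]
|λ(T)| sorted: 1.1827, 0.9030, 0.9030.
spectral radius ρ = 1.1827; 1.1827 > 1, so it fails to converge.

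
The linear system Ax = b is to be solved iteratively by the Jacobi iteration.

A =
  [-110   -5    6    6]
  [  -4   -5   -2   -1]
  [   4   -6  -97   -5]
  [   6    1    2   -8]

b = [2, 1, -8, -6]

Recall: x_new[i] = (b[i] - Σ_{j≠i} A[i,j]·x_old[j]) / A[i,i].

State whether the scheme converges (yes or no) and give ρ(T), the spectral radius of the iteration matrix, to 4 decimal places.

yes, ρ = 0.3124

Write A = D+L+U with D = diag(-110, -5, -97, -8).
Jacobi: T = -D⁻¹(L+U), T[2,0] = -(4)/(-97) = +0.0412; T[2,2] = 0.
  T[0,:] = [+0.0000  -0.0455  +0.0545  +0.0545]
  T[1,:] = [-0.8000  +0.0000  -0.4000  -0.2000]
  T[2,:] = [+0.0412  -0.0619  +0.0000  -0.0515]
  T[3,:] = [+0.7500  +0.1250  +0.2500  +0.0000]
|eigenvalues of T|: 0.3124, 0.1427, 0.1427, 0.0398.
ρ(T) = max|λ| = 0.3124; 0.3124 < 1 ⇒ converges.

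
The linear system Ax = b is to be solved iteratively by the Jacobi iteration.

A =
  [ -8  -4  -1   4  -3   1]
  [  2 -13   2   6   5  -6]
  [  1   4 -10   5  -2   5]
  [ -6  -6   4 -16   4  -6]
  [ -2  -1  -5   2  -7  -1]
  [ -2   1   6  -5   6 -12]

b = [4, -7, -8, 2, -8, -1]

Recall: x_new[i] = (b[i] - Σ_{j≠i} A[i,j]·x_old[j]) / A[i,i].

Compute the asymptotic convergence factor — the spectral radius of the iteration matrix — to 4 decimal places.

1.1299

Split A = D + L + U, D = diag(-8, -13, -10, -16, -7, -12).
Jacobi: T = -D⁻¹(L+U), T[5,3] = -(-5)/(-12) = -0.4167; T[5,5] = 0.
  T[0,:] = [+0.0000  -0.5000  -0.1250  +0.5000  -0.3750  +0.1250]
  T[1,:] = [+0.1538  +0.0000  +0.1538  +0.4615  +0.3846  -0.4615]
  T[2,:] = [+0.1000  +0.4000  +0.0000  +0.5000  -0.2000  +0.5000]
  T[3,:] = [-0.3750  -0.3750  +0.2500  +0.0000  +0.2500  -0.3750]
  T[4,:] = [-0.2857  -0.1429  -0.7143  +0.2857  +0.0000  -0.1429]
  T[5,:] = [-0.1667  +0.0833  +0.5000  -0.4167  +0.5000  +0.0000]
|eigenvalues of T|: 1.1299, 0.6432, 0.6432, 0.6132, 0.6132, 0.2323.
spectral radius ρ = 1.1299; 1.1299 > 1: divergent.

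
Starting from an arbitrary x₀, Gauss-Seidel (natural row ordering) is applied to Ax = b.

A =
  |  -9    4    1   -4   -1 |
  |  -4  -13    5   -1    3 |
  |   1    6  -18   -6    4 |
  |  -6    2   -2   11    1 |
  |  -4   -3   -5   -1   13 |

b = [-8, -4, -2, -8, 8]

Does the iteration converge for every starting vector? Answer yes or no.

Diagonal D = diag(-9, -13, -18, 11, 13); L, U strict lower/upper.
T_GS = -(D+L)⁻¹U: row 0 first, T[0,4] = -(-1)/(-9) = -0.1111; later rows by forward substitution.
  T[0,:] = [+0.0000 +0.4444 +0.1111 -0.4444 -0.1111]
  T[1,:] = [+0.0000 -0.1368 +0.3504 +0.0598 +0.2650]
  T[2,:] = [+0.0000 -0.0209 +0.1230 -0.3381 +0.3044]
  T[3,:] = [+0.0000 +0.2635 +0.0193 -0.3148 -0.1443]
  T[4,:] = [+0.0000 +0.1174 +0.1638 -0.2772 +0.1329]
|roots of det(T-λI)|: 0.5510, 0.3312, 0.0935, 0.0935, 0.0000.
ρ(T) = max|λ| = 0.5510; 0.5510 < 1, so it converges for any x₀.

yes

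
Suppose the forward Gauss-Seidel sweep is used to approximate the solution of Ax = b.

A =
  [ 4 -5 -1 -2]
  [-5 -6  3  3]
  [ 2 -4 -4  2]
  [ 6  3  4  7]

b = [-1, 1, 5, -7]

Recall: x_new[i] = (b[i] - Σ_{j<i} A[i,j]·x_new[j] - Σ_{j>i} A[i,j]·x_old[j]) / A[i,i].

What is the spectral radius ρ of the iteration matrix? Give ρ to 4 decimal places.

Write A = D+L+U with D = diag(4, -6, -4, 7).
Gauss-Seidel: T = -(D+L)⁻¹U, row 0 first, T[0,2] = -(-1)/(4) = +0.2500; later rows by forward substitution.
  T[0,:] = [+0.0000 +1.2500 +0.2500 +0.5000]
  T[1,:] = [+0.0000 -1.0417 +0.2917 +0.0833]
  T[2,:] = [+0.0000 +1.6667 -0.1667 +0.6667]
  T[3,:] = [+0.0000 -1.5774 -0.2440 -0.8452]
|λ(T)| sorted: 1.5056, 0.4218, 0.4218, 0.0000.
ρ = 1.5056; 1.5056 > 1, so it fails to converge.

1.5056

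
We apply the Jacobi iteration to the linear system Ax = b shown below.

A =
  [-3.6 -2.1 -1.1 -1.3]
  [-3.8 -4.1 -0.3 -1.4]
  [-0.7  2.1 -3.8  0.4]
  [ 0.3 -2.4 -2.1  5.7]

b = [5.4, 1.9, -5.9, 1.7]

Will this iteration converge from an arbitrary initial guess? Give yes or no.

yes

Split A = D + L + U, D = diag(-3.6, -4.1, -3.8, 5.7).
Jacobi T = -D⁻¹(L+U): T[3,0] = -(0.3)/(5.7) = -0.0526; T[3,3] = 0.
  T[0,:] = [+0.0000, -0.5833, -0.3056, -0.3611]
  T[1,:] = [-0.9268, +0.0000, -0.0732, -0.3415]
  T[2,:] = [-0.1842, +0.5526, +0.0000, +0.1053]
  T[3,:] = [-0.0526, +0.4211, +0.3684, +0.0000]
moduli |λ_i(T)| = 0.8911, 0.4464, 0.3536, 0.3536.
ρ = 0.8911; 0.8911 < 1: convergent.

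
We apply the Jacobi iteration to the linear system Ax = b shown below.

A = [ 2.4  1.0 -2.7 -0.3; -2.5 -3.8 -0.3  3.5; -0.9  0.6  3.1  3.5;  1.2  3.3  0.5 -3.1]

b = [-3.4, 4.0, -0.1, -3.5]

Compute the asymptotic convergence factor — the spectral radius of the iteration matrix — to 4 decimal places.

Let D = diag(2.4, -3.8, 3.1, -3.1); L, U the strict triangles.
Jacobi: T = -D⁻¹(L+U), T[3,1] = -(3.3)/(-3.1) = +1.0645; T[3,3] = 0.
  T[0,:] = [+0.0000 -0.4167 +1.1250 +0.1250]
  T[1,:] = [-0.6579 +0.0000 -0.0789 +0.9211]
  T[2,:] = [+0.2903 -0.1935 +0.0000 -1.1290]
  T[3,:] = [+0.3871 +1.0645 +0.1613 +0.0000]
moduli |λ_i(T)| = 1.4352, 1.1834, 0.5469, 0.5469.
spectral radius ρ = 1.4352; 1.4352 > 1: divergent.

1.4352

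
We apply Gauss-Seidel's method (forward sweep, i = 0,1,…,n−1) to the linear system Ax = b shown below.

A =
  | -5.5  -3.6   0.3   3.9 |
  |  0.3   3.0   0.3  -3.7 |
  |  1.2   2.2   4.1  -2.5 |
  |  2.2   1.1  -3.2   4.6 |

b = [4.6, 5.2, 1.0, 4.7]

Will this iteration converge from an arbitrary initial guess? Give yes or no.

no

Split A = D + L + U, D = diag(-5.5, 3, 4.1, 4.6).
GS T = -(D+L)⁻¹U: row 0 first, T[0,2] = -(0.3)/(-5.5) = +0.0545; later rows by forward substitution.
  T[0,:] = [+0.0000  -0.6545  +0.0545  +0.7091]
  T[1,:] = [+0.0000  +0.0655  -0.1055  +1.1624]
  T[2,:] = [+0.0000  +0.1565  +0.0406  -0.2215]
  T[3,:] = [+0.0000  +0.4062  +0.0274  -0.7712]
|eigenvalues of T|: 1.1426, 0.4394, 0.0380, 0.0000.
spectral radius ρ = 1.1426; 1.1426 > 1 ⇒ diverges.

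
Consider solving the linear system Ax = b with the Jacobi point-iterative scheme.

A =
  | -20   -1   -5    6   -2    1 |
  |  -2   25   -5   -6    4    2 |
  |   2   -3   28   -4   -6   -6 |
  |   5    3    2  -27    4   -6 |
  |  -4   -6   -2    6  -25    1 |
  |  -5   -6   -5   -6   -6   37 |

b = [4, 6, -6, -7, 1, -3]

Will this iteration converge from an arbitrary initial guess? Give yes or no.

yes

Let D = diag(-20, 25, 28, -27, -25, 37); L, U the strict triangles.
Jacobi: T = -D⁻¹(L+U), T[1,0] = -(-2)/(25) = +0.0800; T[1,1] = 0.
  T[0,:] = [+0.0000 -0.0500 -0.2500 +0.3000 -0.1000 +0.0500]
  T[1,:] = [+0.0800 +0.0000 +0.2000 +0.2400 -0.1600 -0.0800]
  T[2,:] = [-0.0714 +0.1071 +0.0000 +0.1429 +0.2143 +0.2143]
  T[3,:] = [+0.1852 +0.1111 +0.0741 +0.0000 +0.1481 -0.2222]
  T[4,:] = [-0.1600 -0.2400 -0.0800 +0.2400 +0.0000 +0.0400]
  T[5,:] = [+0.1351 +0.1622 +0.1351 +0.1622 +0.1622 +0.0000]
|eigenvalues of T|: 0.5054, 0.3147, 0.3147, 0.2443, 0.2393, 0.0398.
spectral radius ρ = 0.5054; 0.5054 < 1 ⇒ converges.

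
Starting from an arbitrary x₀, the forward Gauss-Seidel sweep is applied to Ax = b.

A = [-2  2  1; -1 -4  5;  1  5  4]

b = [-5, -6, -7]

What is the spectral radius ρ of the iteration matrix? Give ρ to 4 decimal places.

Write A = D+L+U with D = diag(-2, -4, 4).
GS T = -(D+L)⁻¹U: row 0 first, T[0,1] = -(2)/(-2) = +1.0000; later rows by forward substitution.
  T[0,:] = [+0.0000  +1.0000  +0.5000]
  T[1,:] = [+0.0000  -0.2500  +1.1250]
  T[2,:] = [+0.0000  +0.0625  -1.5312]
moduli |λ_i(T)| = 1.5840, 0.1973, 0.0000.
spectral radius ρ = 1.5840; 1.5840 > 1, so it fails to converge.

1.5840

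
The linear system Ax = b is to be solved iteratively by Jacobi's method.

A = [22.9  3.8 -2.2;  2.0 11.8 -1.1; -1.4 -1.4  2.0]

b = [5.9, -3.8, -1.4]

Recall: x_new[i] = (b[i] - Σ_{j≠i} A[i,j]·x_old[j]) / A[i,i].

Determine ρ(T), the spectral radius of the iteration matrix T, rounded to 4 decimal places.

0.4574

A = D + L + U where D = diag(22.9, 11.8, 2).
Jacobi: T = -D⁻¹(L+U), T[2,0] = -(-1.4)/(2) = +0.7000; T[2,2] = 0.
  T[0,:] = [+0.0000 -0.1659 +0.0961]
  T[1,:] = [-0.1695 +0.0000 +0.0932]
  T[2,:] = [+0.7000 +0.7000 +0.0000]
|eigenvalues of T|: 0.4574, 0.2896, 0.1678.
ρ(T) = max|λ| = 0.4574; 0.4574 < 1: convergent.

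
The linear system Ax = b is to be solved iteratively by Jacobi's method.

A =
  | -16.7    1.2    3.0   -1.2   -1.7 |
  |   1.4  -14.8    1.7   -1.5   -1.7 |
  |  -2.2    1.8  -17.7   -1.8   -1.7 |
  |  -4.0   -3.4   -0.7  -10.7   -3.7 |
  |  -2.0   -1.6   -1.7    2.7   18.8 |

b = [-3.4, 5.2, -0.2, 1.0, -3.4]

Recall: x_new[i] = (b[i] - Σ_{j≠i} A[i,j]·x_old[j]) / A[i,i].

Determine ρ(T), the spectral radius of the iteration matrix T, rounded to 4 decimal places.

0.3319

A = D + L + U where D = diag(-16.7, -14.8, -17.7, -10.7, 18.8).
Jacobi: T = -D⁻¹(L+U), T[1,0] = -(1.4)/(-14.8) = +0.0946; T[1,1] = 0.
  T[0,:] = [+0.0000 +0.0719 +0.1796 -0.0719 -0.1018]
  T[1,:] = [+0.0946 +0.0000 +0.1149 -0.1014 -0.1149]
  T[2,:] = [-0.1243 +0.1017 +0.0000 -0.1017 -0.0960]
  T[3,:] = [-0.3738 -0.3178 -0.0654 +0.0000 -0.3458]
  T[4,:] = [+0.1064 +0.0851 +0.0904 -0.1436 +0.0000]
|roots of det(T-λI)|: 0.3319, 0.2513, 0.1442, 0.1442, 0.0811.
ρ(T) = max|λ| = 0.3319; 0.3319 < 1, so it converges for any x₀.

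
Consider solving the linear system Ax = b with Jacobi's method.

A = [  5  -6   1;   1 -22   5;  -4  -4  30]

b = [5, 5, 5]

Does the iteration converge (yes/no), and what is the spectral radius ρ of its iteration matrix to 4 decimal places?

Write A = D+L+U with D = diag(5, -22, 30).
T_J = -D⁻¹(L+U): T[0,1] = -(-6)/(5) = +1.2000; T[0,0] = 0.
  T[0,:] = [+0.0000 +1.2000 -0.2000]
  T[1,:] = [+0.0455 +0.0000 +0.2273]
  T[2,:] = [+0.1333 +0.1333 +0.0000]
moduli |λ_i(T)| = 0.3862, 0.3017, 0.3017.
ρ(T) = max|λ| = 0.3862; 0.3862 < 1: convergent.

yes, ρ = 0.3862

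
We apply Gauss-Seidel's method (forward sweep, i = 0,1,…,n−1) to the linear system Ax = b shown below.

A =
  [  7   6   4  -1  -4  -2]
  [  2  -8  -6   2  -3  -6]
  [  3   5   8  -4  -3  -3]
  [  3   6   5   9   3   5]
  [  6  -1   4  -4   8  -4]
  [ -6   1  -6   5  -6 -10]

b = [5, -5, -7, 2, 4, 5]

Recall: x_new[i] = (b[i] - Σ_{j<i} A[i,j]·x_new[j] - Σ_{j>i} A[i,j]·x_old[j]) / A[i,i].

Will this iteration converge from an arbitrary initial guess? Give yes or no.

no

Split A = D + L + U, D = diag(7, -8, 8, 9, 8, -10).
Gauss-Seidel: T = -(D+L)⁻¹U, row 0 first, T[0,5] = -(-2)/(7) = +0.2857; later rows by forward substitution.
  T[0,:] = [+0.0000 -0.8571 -0.5714 +0.1429 +0.5714 +0.2857]
  T[1,:] = [+0.0000 -0.2143 -0.8929 +0.2857 -0.2321 -0.6786]
  T[2,:] = [+0.0000 +0.4554 +0.7723 +0.2679 +0.3058 +0.6920]
  T[3,:] = [+0.0000 +0.1756 +0.3566 -0.3869 -0.5389 -0.5828]
  T[4,:] = [+0.0000 +0.4762 +0.1091 -0.3988 -0.8800 -0.4365]
  T[5,:] = [+0.0000 +0.0217 -0.0970 -0.1720 -0.2910 -0.6840]
|eigenvalues of T|: 1.4968, 0.4447, 0.4447, 0.3417, 0.3178, 0.0000.
ρ = 1.4968; 1.4968 > 1, so it fails to converge.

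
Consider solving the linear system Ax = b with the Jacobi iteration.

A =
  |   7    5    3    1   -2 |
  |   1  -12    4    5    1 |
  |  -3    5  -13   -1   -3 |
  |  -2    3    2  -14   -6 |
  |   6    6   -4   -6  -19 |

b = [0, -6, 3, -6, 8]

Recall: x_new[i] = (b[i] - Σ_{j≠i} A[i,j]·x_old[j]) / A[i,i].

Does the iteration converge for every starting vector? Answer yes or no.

Write A = D+L+U with D = diag(7, -12, -13, -14, -19).
Jacobi: T = -D⁻¹(L+U), T[4,1] = -(6)/(-19) = +0.3158; T[4,4] = 0.
  T[0,:] = [+0.0000 -0.7143 -0.4286 -0.1429 +0.2857]
  T[1,:] = [+0.0833 +0.0000 +0.3333 +0.4167 +0.0833]
  T[2,:] = [-0.2308 +0.3846 +0.0000 -0.0769 -0.2308]
  T[3,:] = [-0.1429 +0.2143 +0.1429 +0.0000 -0.4286]
  T[4,:] = [+0.3158 +0.3158 -0.2105 -0.3158 +0.0000]
moduli |λ_i(T)| = 0.8332, 0.6978, 0.2078, 0.2078, 0.1893.
spectral radius ρ = 0.8332; 0.8332 < 1, so it converges for any x₀.

yes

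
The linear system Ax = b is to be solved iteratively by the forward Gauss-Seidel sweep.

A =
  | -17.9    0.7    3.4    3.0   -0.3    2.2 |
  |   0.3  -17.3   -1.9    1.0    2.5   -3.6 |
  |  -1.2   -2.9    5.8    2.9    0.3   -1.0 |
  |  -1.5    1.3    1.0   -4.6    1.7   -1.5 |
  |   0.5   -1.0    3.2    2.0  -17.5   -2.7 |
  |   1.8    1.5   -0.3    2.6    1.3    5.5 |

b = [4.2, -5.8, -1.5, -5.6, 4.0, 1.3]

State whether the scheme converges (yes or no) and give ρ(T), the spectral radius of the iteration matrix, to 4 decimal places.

yes, ρ = 0.3384

Split A = D + L + U, D = diag(-17.9, -17.3, 5.8, -4.6, -17.5, 5.5).
Gauss-Seidel: T = -(D+L)⁻¹U, row 0 first, T[0,2] = -(3.4)/(-17.9) = +0.1899; later rows by forward substitution.
  T[0,:] = [+0.0000, +0.0391, +0.1899, +0.1676, -0.0168, +0.1229]
  T[1,:] = [+0.0000, +0.0007, -0.1065, +0.0607, +0.1442, -0.2060]
  T[2,:] = [+0.0000, +0.0084, -0.0140, -0.4350, +0.0169, +0.0949]
  T[3,:] = [+0.0000, -0.0107, -0.0951, -0.1321, +0.4195, -0.4037]
  T[4,:] = [+0.0000, +0.0014, -0.0019, -0.0933, +0.0423, -0.1678]
  T[5,:] = [+0.0000, -0.0078, +0.0115, -0.0107, -0.2412, +0.2516]
|roots of det(T-λI)|: 0.3384, 0.2055, 0.1190, 0.0696, 0.0696, 0.0000.
ρ(T) = max|λ| = 0.3384; 0.3384 < 1 ⇒ converges.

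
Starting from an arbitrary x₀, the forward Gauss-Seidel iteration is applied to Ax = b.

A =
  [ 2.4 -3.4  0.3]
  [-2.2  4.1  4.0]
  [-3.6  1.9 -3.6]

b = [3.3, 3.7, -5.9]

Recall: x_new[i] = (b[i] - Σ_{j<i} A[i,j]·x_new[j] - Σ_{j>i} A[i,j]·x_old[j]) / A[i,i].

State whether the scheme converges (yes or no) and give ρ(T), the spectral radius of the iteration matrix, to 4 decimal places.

Split A = D + L + U, D = diag(2.4, 4.1, -3.6).
T_GS = -(D+L)⁻¹U: row 0 first, T[0,2] = -(0.3)/(2.4) = -0.1250; later rows by forward substitution.
  T[0,:] = [+0.0000  +1.4167  -0.1250]
  T[1,:] = [+0.0000  +0.7602  -1.0427]
  T[2,:] = [+0.0000  -1.0155  -0.4253]
|roots of det(T-λI)|: 1.3549, 1.0201, 0.0000.
ρ(T) = max|λ| = 1.3549; 1.3549 > 1, so it fails to converge.

no, ρ = 1.3549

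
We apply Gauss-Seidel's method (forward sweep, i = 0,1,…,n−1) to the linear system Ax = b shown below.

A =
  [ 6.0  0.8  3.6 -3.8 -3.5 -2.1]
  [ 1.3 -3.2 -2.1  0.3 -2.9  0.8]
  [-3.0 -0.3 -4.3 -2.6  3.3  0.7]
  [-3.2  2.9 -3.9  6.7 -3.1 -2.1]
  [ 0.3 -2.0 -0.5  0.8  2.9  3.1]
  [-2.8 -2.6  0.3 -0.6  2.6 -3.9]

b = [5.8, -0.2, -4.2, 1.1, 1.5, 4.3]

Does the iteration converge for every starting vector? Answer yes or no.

no

Split A = D + L + U, D = diag(6, -3.2, -4.3, 6.7, 2.9, -3.9).
T_GS = -(D+L)⁻¹U: row 0 first, T[0,2] = -(3.6)/(6) = -0.6000; later rows by forward substitution.
  T[0,:] = [+0.0000 -0.1333 -0.6000 +0.6333 +0.5833 +0.3500]
  T[1,:] = [+0.0000 -0.0542 -0.9000 +0.3510 -0.6693 +0.3922]
  T[2,:] = [+0.0000 +0.0968 +0.4814 -1.0710 +0.4072 -0.1088]
  T[3,:] = [+0.0000 +0.0161 +0.3832 -0.4729 +1.2680 +0.2475]
  T[4,:] = [+0.0000 -0.0113 -0.5813 +0.1224 -0.8015 -0.9217]
  T[5,:] = [+0.0000 +0.1293 +0.6213 -0.6168 -0.6707 -1.1737]
|roots of det(T-λI)|: 1.5473, 0.9632, 0.9632, 0.6427, 0.0204, 0.0000.
spectral radius ρ = 1.5473; 1.5473 > 1: divergent.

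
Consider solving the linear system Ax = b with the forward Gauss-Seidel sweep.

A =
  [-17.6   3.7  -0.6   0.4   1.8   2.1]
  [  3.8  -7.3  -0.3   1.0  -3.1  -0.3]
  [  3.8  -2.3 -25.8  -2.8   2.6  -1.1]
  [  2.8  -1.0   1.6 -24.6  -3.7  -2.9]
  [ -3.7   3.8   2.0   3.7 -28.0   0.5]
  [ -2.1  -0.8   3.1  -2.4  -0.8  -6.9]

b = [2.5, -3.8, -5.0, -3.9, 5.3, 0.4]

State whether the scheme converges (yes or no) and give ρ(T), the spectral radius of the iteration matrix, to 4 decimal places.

yes, ρ = 0.1694

Diagonal D = diag(-17.6, -7.3, -25.8, -24.6, -28, -6.9); L, U strict lower/upper.
Gauss-Seidel: T = -(D+L)⁻¹U, row 0 first, T[0,1] = -(3.7)/(-17.6) = +0.2102; later rows by forward substitution.
  T[0,:] = [+0.0000  +0.2102  -0.0341  +0.0227  +0.1023  +0.1193]
  T[1,:] = [+0.0000  +0.1094  -0.0588  +0.1488  -0.3714  +0.0210]
  T[2,:] = [+0.0000  +0.0212  +0.0002  -0.1184  +0.1489  -0.0269]
  T[3,:] = [+0.0000  +0.0209  -0.0015  -0.0112  -0.1140  -0.1069]
  T[4,:] = [+0.0000  -0.0087  -0.0037  +0.0073  -0.0683  -0.0111]
  T[5,:] = [+0.0000  -0.0734  +0.0182  -0.0743  +0.1264  -0.0124]
|eigenvalues of T|: 0.1694, 0.0753, 0.0427, 0.0427, 0.0330, 0.0000.
ρ = 0.1694; 0.1694 < 1: convergent.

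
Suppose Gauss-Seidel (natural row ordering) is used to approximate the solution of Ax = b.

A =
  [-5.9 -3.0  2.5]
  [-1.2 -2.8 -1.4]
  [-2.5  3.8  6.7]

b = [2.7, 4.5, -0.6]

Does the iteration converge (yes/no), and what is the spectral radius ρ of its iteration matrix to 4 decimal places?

Diagonal D = diag(-5.9, -2.8, 6.7); L, U strict lower/upper.
Gauss-Seidel: T = -(D+L)⁻¹U, row 0 first, T[0,1] = -(-3)/(-5.9) = -0.5085; later rows by forward substitution.
  T[0,:] = [+0.0000  -0.5085  +0.4237]
  T[1,:] = [+0.0000  +0.2179  -0.6816]
  T[2,:] = [+0.0000  -0.3133  +0.5447]
|λ(T)| sorted: 0.8715, 0.1089, 0.0000.
ρ = 0.8715; 0.8715 < 1: convergent.

yes, ρ = 0.8715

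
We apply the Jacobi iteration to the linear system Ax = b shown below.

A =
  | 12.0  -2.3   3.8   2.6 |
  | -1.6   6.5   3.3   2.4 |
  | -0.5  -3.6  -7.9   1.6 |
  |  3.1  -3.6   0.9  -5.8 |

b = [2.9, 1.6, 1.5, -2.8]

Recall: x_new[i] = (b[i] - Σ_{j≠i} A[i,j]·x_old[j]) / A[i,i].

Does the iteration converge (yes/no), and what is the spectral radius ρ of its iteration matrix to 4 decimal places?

Let D = diag(12, 6.5, -7.9, -5.8); L, U the strict triangles.
Jacobi T = -D⁻¹(L+U): T[3,1] = -(-3.6)/(-5.8) = -0.6207; T[3,3] = 0.
  T[0,:] = [+0.0000 +0.1917 -0.3167 -0.2167]
  T[1,:] = [+0.2462 +0.0000 -0.5077 -0.3692]
  T[2,:] = [-0.0633 -0.4557 +0.0000 +0.2025]
  T[3,:] = [+0.5345 -0.6207 +0.1552 +0.0000]
eigenvalue magnitudes: 0.7546, 0.5079, 0.2436, 0.0031.
ρ(T) = max|λ| = 0.7546; 0.7546 < 1 ⇒ converges.

yes, ρ = 0.7546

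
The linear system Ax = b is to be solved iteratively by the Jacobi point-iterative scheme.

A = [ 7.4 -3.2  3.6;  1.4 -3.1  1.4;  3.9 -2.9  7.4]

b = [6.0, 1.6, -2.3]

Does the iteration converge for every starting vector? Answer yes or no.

Write A = D+L+U with D = diag(7.4, -3.1, 7.4).
T_J = -D⁻¹(L+U): T[0,1] = -(-3.2)/(7.4) = +0.4324; T[0,0] = 0.
  T[0,:] = [+0.0000 +0.4324 -0.4865]
  T[1,:] = [+0.4516 +0.0000 +0.4516]
  T[2,:] = [-0.5270 +0.3919 +0.0000]
|eigenvalues of T|: 0.9140, 0.5025, 0.4116.
ρ(T) = max|λ| = 0.9140; 0.9140 < 1: convergent.

yes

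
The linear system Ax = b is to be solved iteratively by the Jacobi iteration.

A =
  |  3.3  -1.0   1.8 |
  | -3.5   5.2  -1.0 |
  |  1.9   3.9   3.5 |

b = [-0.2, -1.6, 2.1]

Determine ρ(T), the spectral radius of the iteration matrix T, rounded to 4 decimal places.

Split A = D + L + U, D = diag(3.3, 5.2, 3.5).
Jacobi T = -D⁻¹(L+U): T[1,0] = -(-3.5)/(5.2) = +0.6731; T[1,1] = 0.
  T[0,:] = [+0.0000, +0.3030, -0.5455]
  T[1,:] = [+0.6731, +0.0000, +0.1923]
  T[2,:] = [-0.5429, -1.1143, +0.0000]
|λ(T)| sorted: 0.8533, 0.6651, 0.6651.
spectral radius ρ = 0.8533; 0.8533 < 1: convergent.

0.8533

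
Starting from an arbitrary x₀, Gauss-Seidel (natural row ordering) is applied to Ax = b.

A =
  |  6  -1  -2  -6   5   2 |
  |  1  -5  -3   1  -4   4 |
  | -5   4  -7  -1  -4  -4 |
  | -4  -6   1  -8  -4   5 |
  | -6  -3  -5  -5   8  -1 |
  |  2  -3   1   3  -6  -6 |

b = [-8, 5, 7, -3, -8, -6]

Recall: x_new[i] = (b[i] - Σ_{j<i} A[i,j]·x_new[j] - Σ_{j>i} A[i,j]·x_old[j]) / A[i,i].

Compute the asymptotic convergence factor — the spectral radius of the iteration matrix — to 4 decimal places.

Diagonal D = diag(6, -5, -7, -8, 8, -6); L, U strict lower/upper.
Gauss-Seidel: T = -(D+L)⁻¹U, row 0 first, T[0,4] = -(5)/(6) = -0.8333; later rows by forward substitution.
  T[0,:] = [+0.0000, +0.1667, +0.3333, +1.0000, -0.8333, -0.3333]
  T[1,:] = [+0.0000, +0.0333, -0.5333, +0.4000, -0.9667, +0.7333]
  T[2,:] = [+0.0000, -0.1000, -0.5429, -0.6286, -0.5286, +0.0857]
  T[3,:] = [+0.0000, -0.1208, +0.1655, -0.8786, +0.5756, +0.2524]
  T[4,:] = [+0.0000, -0.0005, -0.1859, -0.0420, -0.9581, +0.3613]
  T[5,:] = [+0.0000, -0.0377, +0.5559, -0.3687, +1.3634, -0.6986]
|λ(T)| sorted: 1.6977, 0.6291, 0.5138, 0.5138, 0.0011, 0.0000.
ρ(T) = max|λ| = 1.6977; 1.6977 > 1 ⇒ diverges.

1.6977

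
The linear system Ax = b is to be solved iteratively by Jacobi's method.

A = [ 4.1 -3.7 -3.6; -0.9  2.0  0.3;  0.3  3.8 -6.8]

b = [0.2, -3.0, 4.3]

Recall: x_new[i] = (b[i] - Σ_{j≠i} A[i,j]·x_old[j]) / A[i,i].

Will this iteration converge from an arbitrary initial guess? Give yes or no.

yes

A = D + L + U where D = diag(4.1, 2, -6.8).
Jacobi T = -D⁻¹(L+U): T[0,1] = -(-3.7)/(4.1) = +0.9024; T[0,0] = 0.
  T[0,:] = [+0.0000 +0.9024 +0.8780]
  T[1,:] = [+0.4500 +0.0000 -0.1500]
  T[2,:] = [+0.0441 +0.5588 +0.0000]
|λ(T)| sorted: 0.7946, 0.5200, 0.5200.
ρ(T) = max|λ| = 0.7946; 0.7946 < 1 ⇒ converges.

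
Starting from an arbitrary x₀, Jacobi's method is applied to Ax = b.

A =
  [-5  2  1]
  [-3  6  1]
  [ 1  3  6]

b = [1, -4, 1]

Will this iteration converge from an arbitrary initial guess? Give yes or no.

Diagonal D = diag(-5, 6, 6); L, U strict lower/upper.
Jacobi: T = -D⁻¹(L+U), T[0,1] = -(2)/(-5) = +0.4000; T[0,0] = 0.
  T[0,:] = [+0.0000  +0.4000  +0.2000]
  T[1,:] = [+0.5000  +0.0000  -0.1667]
  T[2,:] = [-0.1667  -0.5000  +0.0000]
|λ(T)| sorted: 0.5647, 0.3865, 0.1782.
spectral radius ρ = 0.5647; 0.5647 < 1 ⇒ converges.

yes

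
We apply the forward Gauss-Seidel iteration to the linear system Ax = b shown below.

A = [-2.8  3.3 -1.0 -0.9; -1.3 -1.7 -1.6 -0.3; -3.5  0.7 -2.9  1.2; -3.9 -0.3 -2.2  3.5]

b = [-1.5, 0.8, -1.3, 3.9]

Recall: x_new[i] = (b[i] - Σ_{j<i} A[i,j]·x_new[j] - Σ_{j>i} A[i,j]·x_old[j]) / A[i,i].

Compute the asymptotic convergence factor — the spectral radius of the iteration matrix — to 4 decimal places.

1.5060

Let D = diag(-2.8, -1.7, -2.9, 3.5); L, U the strict triangles.
T_GS = -(D+L)⁻¹U: row 0 first, T[0,2] = -(-1)/(-2.8) = -0.3571; later rows by forward substitution.
  T[0,:] = [+0.0000  +1.1786  -0.3571  -0.3214]
  T[1,:] = [+0.0000  -0.9013  -0.6681  +0.0693]
  T[2,:] = [+0.0000  -1.6400  +0.2698  +0.8185]
  T[3,:] = [+0.0000  +0.2052  -0.2856  +0.1622]
|eigenvalues of T|: 1.5060, 0.5828, 0.5828, 0.0000.
ρ(T) = max|λ| = 1.5060; 1.5060 > 1: divergent.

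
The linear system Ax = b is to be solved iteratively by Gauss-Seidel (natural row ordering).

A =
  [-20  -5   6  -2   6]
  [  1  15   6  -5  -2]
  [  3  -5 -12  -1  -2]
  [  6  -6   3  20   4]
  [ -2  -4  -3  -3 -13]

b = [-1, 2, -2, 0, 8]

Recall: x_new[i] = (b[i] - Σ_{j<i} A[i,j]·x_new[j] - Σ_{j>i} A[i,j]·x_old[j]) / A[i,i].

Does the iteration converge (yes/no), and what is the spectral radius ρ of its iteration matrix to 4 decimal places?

Write A = D+L+U with D = diag(-20, 15, -12, 20, -13).
GS T = -(D+L)⁻¹U: row 0 first, T[0,4] = -(6)/(-20) = +0.3000; later rows by forward substitution.
  T[0,:] = [+0.0000  -0.2500  +0.3000  -0.1000  +0.3000]
  T[1,:] = [+0.0000  +0.0167  -0.4200  +0.3400  +0.1133]
  T[2,:] = [+0.0000  -0.0694  +0.2500  -0.2500  -0.1389]
  T[3,:] = [+0.0000  +0.0904  -0.2535  +0.1695  -0.2352]
  T[4,:] = [+0.0000  +0.0285  +0.0839  -0.0707  +0.0053]
|eigenvalues of T|: 0.5756, 0.1272, 0.0627, 0.0558, 0.0000.
spectral radius ρ = 0.5756; 0.5756 < 1 ⇒ converges.

yes, ρ = 0.5756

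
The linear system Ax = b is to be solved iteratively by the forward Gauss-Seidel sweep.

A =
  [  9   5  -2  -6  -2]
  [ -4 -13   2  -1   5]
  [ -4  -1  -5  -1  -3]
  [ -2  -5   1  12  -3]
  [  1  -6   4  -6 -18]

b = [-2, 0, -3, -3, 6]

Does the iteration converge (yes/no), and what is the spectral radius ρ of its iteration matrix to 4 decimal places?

yes, ρ = 0.5527

Let D = diag(9, -13, -5, 12, -18); L, U the strict triangles.
Gauss-Seidel: T = -(D+L)⁻¹U, row 0 first, T[0,1] = -(5)/(9) = -0.5556; later rows by forward substitution.
  T[0,:] = [+0.0000 -0.5556 +0.2222 +0.6667 +0.2222]
  T[1,:] = [+0.0000 +0.1709 +0.0855 -0.2821 +0.3162]
  T[2,:] = [+0.0000 +0.4103 -0.1949 -0.6769 -0.8410]
  T[3,:] = [+0.0000 -0.0556 +0.0889 +0.0500 +0.4889]
  T[4,:] = [+0.0000 +0.0218 -0.0891 -0.0360 -0.4429]
moduli |λ_i(T)| = 0.5527, 0.2470, 0.0923, 0.0188, 0.0000.
ρ(T) = max|λ| = 0.5527; 0.5527 < 1: convergent.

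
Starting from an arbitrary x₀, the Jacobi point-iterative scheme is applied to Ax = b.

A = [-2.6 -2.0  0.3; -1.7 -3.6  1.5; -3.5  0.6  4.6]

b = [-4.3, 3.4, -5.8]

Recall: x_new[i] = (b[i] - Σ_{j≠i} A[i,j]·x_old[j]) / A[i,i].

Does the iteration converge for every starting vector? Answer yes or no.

Diagonal D = diag(-2.6, -3.6, 4.6); L, U strict lower/upper.
Jacobi T = -D⁻¹(L+U): T[0,1] = -(-2)/(-2.6) = -0.7692; T[0,0] = 0.
  T[0,:] = [+0.0000 -0.7692 +0.1154]
  T[1,:] = [-0.4722 +0.0000 +0.4167]
  T[2,:] = [+0.7609 -0.1304 +0.0000]
|λ(T)| sorted: 0.8265, 0.5352, 0.5352.
ρ = 0.8265; 0.8265 < 1 ⇒ converges.

yes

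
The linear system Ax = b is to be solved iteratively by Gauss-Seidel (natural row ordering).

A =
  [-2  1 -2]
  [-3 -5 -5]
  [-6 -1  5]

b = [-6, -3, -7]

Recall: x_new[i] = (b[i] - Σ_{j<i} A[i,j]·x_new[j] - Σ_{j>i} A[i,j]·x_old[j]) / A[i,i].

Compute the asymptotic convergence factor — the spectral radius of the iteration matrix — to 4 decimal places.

Let D = diag(-2, -5, 5); L, U the strict triangles.
Gauss-Seidel: T = -(D+L)⁻¹U, row 0 first, T[0,1] = -(1)/(-2) = +0.5000; later rows by forward substitution.
  T[0,:] = [+0.0000 +0.5000 -1.0000]
  T[1,:] = [+0.0000 -0.3000 -0.4000]
  T[2,:] = [+0.0000 +0.5400 -1.2800]
|eigenvalues of T|: 0.9452, 0.6348, 0.0000.
ρ = 0.9452; 0.9452 < 1 ⇒ converges.

0.9452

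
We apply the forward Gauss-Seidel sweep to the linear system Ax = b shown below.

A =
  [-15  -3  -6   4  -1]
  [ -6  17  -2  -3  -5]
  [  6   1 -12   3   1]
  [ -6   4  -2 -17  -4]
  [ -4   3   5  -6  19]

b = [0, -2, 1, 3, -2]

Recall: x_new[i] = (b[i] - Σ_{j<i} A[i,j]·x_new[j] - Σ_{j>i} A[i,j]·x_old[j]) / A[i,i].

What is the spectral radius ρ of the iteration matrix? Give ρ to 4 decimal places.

Write A = D+L+U with D = diag(-15, 17, -12, -17, 19).
GS T = -(D+L)⁻¹U: row 0 first, T[0,4] = -(-1)/(-15) = -0.0667; later rows by forward substitution.
  T[0,:] = [+0.0000 -0.2000 -0.4000 +0.2667 -0.0667]
  T[1,:] = [+0.0000 -0.0706 -0.0235 +0.2706 +0.2706]
  T[2,:] = [+0.0000 -0.1059 -0.2020 +0.4059 +0.0725]
  T[3,:] = [+0.0000 +0.0664 +0.1594 -0.0782 -0.1566]
  T[4,:] = [+0.0000 +0.0179 +0.0230 -0.1181 -0.1253]
|λ(T)| sorted: 0.5055, 0.1550, 0.0778, 0.0478, 0.0000.
ρ = 0.5055; 0.5055 < 1: convergent.

0.5055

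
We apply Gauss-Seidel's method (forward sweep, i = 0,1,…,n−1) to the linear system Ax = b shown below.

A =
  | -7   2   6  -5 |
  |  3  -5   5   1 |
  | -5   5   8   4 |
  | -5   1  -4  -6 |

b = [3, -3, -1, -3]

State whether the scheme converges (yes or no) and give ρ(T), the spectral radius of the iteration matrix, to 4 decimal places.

Write A = D+L+U with D = diag(-7, -5, 8, -6).
GS T = -(D+L)⁻¹U: row 0 first, T[0,2] = -(6)/(-7) = +0.8571; later rows by forward substitution.
  T[0,:] = [+0.0000 +0.2857 +0.8571 -0.7143]
  T[1,:] = [+0.0000 +0.1714 +1.5143 -0.2286]
  T[2,:] = [+0.0000 +0.0714 -0.4107 -0.8036]
  T[3,:] = [+0.0000 -0.2571 -0.1881 +1.0929]
|roots of det(T-λI)|: 1.3850, 0.2932, 0.2932, 0.0000.
ρ(T) = max|λ| = 1.3850; 1.3850 > 1: divergent.

no, ρ = 1.3850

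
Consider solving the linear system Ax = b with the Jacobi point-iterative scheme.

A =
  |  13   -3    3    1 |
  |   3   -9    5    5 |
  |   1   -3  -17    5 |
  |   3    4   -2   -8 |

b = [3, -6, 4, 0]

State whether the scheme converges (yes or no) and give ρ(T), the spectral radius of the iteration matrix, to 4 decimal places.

yes, ρ = 0.6286

Split A = D + L + U, D = diag(13, -9, -17, -8).
Jacobi: T = -D⁻¹(L+U), T[1,3] = -(5)/(-9) = +0.5556; T[1,1] = 0.
  T[0,:] = [+0.0000, +0.2308, -0.2308, -0.0769]
  T[1,:] = [+0.3333, +0.0000, +0.5556, +0.5556]
  T[2,:] = [+0.0588, -0.1765, +0.0000, +0.2941]
  T[3,:] = [+0.3750, +0.5000, -0.2500, +0.0000]
|roots of det(T-λI)|: 0.6286, 0.4444, 0.4444, 0.1099.
ρ = 0.6286; 0.6286 < 1 ⇒ converges.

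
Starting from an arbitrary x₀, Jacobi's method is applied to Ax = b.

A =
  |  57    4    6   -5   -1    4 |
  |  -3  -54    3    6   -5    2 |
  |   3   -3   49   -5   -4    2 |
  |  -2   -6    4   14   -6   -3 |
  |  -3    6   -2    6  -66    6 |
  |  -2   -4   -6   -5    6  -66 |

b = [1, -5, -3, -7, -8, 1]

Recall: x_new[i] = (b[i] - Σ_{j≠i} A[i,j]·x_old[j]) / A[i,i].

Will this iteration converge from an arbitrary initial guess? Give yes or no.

yes

Let D = diag(57, -54, 49, 14, -66, -66); L, U the strict triangles.
Jacobi: T = -D⁻¹(L+U), T[0,2] = -(6)/(57) = -0.1053; T[0,0] = 0.
  T[0,:] = [+0.0000, -0.0702, -0.1053, +0.0877, +0.0175, -0.0702]
  T[1,:] = [-0.0556, +0.0000, +0.0556, +0.1111, -0.0926, +0.0370]
  T[2,:] = [-0.0612, +0.0612, +0.0000, +0.1020, +0.0816, -0.0408]
  T[3,:] = [+0.1429, +0.4286, -0.2857, +0.0000, +0.4286, +0.2143]
  T[4,:] = [-0.0455, +0.0909, -0.0303, +0.0909, +0.0000, +0.0909]
  T[5,:] = [-0.0303, -0.0606, -0.0909, -0.0758, +0.0909, +0.0000]
moduli |λ_i(T)| = 0.3037, 0.2144, 0.2144, 0.1111, 0.1108, 0.0270.
spectral radius ρ = 0.3037; 0.3037 < 1, so it converges for any x₀.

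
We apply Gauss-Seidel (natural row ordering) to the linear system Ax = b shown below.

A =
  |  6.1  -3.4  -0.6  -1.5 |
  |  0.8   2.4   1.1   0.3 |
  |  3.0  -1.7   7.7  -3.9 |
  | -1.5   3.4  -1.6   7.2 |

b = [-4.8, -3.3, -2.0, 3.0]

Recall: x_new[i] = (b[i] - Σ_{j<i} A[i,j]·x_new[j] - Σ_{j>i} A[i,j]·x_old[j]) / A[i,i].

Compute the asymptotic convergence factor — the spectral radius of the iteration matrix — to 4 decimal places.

0.5760

Split A = D + L + U, D = diag(6.1, 2.4, 7.7, 7.2).
Gauss-Seidel: T = -(D+L)⁻¹U, row 0 first, T[0,3] = -(-1.5)/(6.1) = +0.2459; later rows by forward substitution.
  T[0,:] = [+0.0000, +0.5574, +0.0984, +0.2459]
  T[1,:] = [+0.0000, -0.1858, -0.4911, -0.2070]
  T[2,:] = [+0.0000, -0.2582, -0.1468, +0.3650]
  T[3,:] = [+0.0000, +0.1465, +0.2198, +0.2301]
eigenvalue magnitudes: 0.5760, 0.3330, 0.1406, 0.0000.
ρ(T) = max|λ| = 0.5760; 0.5760 < 1: convergent.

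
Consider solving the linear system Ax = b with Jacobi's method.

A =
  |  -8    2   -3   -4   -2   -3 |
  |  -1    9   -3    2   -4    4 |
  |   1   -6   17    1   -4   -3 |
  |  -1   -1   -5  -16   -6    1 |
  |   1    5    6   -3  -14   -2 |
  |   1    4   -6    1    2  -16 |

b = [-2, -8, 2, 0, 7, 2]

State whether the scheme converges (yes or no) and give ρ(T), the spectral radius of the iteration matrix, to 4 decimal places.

Write A = D+L+U with D = diag(-8, 9, 17, -16, -14, -16).
Jacobi T = -D⁻¹(L+U): T[0,1] = -(2)/(-8) = +0.2500; T[0,0] = 0.
  T[0,:] = [+0.0000, +0.2500, -0.3750, -0.5000, -0.2500, -0.3750]
  T[1,:] = [+0.1111, +0.0000, +0.3333, -0.2222, +0.4444, -0.4444]
  T[2,:] = [-0.0588, +0.3529, +0.0000, -0.0588, +0.2353, +0.1765]
  T[3,:] = [-0.0625, -0.0625, -0.3125, +0.0000, -0.3750, +0.0625]
  T[4,:] = [+0.0714, +0.3571, +0.4286, -0.2143, +0.0000, -0.1429]
  T[5,:] = [+0.0625, +0.2500, -0.3750, +0.0625, +0.1250, +0.0000]
|λ(T)| sorted: 0.8517, 0.4096, 0.4096, 0.4073, 0.4073, 0.0255.
ρ(T) = max|λ| = 0.8517; 0.8517 < 1, so it converges for any x₀.

yes, ρ = 0.8517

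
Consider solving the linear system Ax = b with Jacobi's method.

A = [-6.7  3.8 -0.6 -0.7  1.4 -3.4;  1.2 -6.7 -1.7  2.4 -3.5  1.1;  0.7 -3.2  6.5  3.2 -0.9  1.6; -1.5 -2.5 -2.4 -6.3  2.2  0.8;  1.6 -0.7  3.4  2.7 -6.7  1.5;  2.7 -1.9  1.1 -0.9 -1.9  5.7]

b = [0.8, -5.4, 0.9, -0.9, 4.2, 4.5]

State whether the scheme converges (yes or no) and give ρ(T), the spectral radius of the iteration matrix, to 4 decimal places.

no, ρ = 1.1779

Write A = D+L+U with D = diag(-6.7, -6.7, 6.5, -6.3, -6.7, 5.7).
T_J = -D⁻¹(L+U): T[0,3] = -(-0.7)/(-6.7) = -0.1045; T[0,0] = 0.
  T[0,:] = [+0.0000 +0.5672 -0.0896 -0.1045 +0.2090 -0.5075]
  T[1,:] = [+0.1791 +0.0000 -0.2537 +0.3582 -0.5224 +0.1642]
  T[2,:] = [-0.1077 +0.4923 +0.0000 -0.4923 +0.1385 -0.2462]
  T[3,:] = [-0.2381 -0.3968 -0.3810 +0.0000 +0.3492 +0.1270]
  T[4,:] = [+0.2388 -0.1045 +0.5075 +0.4030 +0.0000 +0.2239]
  T[5,:] = [-0.4737 +0.3333 -0.1930 +0.1579 +0.3333 +0.0000]
eigenvalue magnitudes: 1.1779, 0.5617, 0.5617, 0.5401, 0.2691, 0.2452.
spectral radius ρ = 1.1779; 1.1779 > 1, so it fails to converge.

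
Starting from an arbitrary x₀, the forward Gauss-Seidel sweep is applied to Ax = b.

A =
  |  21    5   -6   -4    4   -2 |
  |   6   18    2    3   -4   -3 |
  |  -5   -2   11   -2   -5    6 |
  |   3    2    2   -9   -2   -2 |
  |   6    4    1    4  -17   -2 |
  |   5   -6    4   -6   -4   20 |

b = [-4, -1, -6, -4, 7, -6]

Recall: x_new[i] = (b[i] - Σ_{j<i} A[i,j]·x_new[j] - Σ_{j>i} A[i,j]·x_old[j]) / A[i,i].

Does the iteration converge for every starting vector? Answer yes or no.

yes

Write A = D+L+U with D = diag(21, 18, 11, -9, -17, 20).
GS T = -(D+L)⁻¹U: row 0 first, T[0,2] = -(-6)/(21) = +0.2857; later rows by forward substitution.
  T[0,:] = [+0.0000, -0.2381, +0.2857, +0.1905, -0.1905, +0.0952]
  T[1,:] = [+0.0000, +0.0794, -0.2063, -0.2302, +0.2857, +0.1349]
  T[2,:] = [+0.0000, -0.0938, +0.0924, +0.2266, +0.4199, -0.4776]
  T[3,:] = [+0.0000, -0.0826, +0.0699, +0.0627, -0.1289, -0.2666]
  T[4,:] = [+0.0000, -0.0903, +0.0742, +0.0411, -0.0056, -0.1431]
  T[5,:] = [+0.0000, +0.0593, -0.1160, -0.1349, +0.0096, +0.0036]
eigenvalue magnitudes: 0.5350, 0.1171, 0.1171, 0.1169, 0.0367, 0.0000.
spectral radius ρ = 0.5350; 0.5350 < 1 ⇒ converges.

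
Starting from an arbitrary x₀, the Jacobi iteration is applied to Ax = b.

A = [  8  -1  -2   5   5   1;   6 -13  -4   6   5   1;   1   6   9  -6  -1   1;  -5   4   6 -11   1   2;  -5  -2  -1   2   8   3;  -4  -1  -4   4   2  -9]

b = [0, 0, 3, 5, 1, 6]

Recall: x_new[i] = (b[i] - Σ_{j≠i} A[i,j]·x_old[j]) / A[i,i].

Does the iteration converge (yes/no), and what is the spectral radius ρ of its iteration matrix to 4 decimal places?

Diagonal D = diag(8, -13, 9, -11, 8, -9); L, U strict lower/upper.
T_J = -D⁻¹(L+U): T[3,4] = -(1)/(-11) = +0.0909; T[3,3] = 0.
  T[0,:] = [+0.0000, +0.1250, +0.2500, -0.6250, -0.6250, -0.1250]
  T[1,:] = [+0.4615, +0.0000, -0.3077, +0.4615, +0.3846, +0.0769]
  T[2,:] = [-0.1111, -0.6667, +0.0000, +0.6667, +0.1111, -0.1111]
  T[3,:] = [-0.4545, +0.3636, +0.5455, +0.0000, +0.0909, +0.1818]
  T[4,:] = [+0.6250, +0.2500, +0.1250, -0.2500, +0.0000, -0.3750]
  T[5,:] = [-0.4444, -0.1111, -0.4444, +0.4444, +0.2222, +0.0000]
|roots of det(T-λI)|: 1.2414, 0.6780, 0.6780, 0.6411, 0.3251, 0.2222.
spectral radius ρ = 1.2414; 1.2414 > 1, so it fails to converge.

no, ρ = 1.2414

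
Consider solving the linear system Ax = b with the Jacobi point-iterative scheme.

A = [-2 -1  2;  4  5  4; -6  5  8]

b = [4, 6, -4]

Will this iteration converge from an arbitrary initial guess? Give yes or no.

Write A = D+L+U with D = diag(-2, 5, 8).
T_J = -D⁻¹(L+U): T[2,1] = -(5)/(8) = -0.6250; T[2,2] = 0.
  T[0,:] = [+0.0000  -0.5000  +1.0000]
  T[1,:] = [-0.8000  +0.0000  -0.8000]
  T[2,:] = [+0.7500  -0.6250  +0.0000]
|λ(T)| sorted: 1.4800, 0.8243, 0.6557.
ρ(T) = max|λ| = 1.4800; 1.4800 > 1 ⇒ diverges.

no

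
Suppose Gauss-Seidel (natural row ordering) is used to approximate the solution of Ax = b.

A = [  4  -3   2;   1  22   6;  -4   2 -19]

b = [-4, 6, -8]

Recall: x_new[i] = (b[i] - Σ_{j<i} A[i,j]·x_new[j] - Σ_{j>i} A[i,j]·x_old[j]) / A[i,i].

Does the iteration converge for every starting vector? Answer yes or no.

Diagonal D = diag(4, 22, -19); L, U strict lower/upper.
GS T = -(D+L)⁻¹U: row 0 first, T[0,1] = -(-3)/(4) = +0.7500; later rows by forward substitution.
  T[0,:] = [+0.0000  +0.7500  -0.5000]
  T[1,:] = [+0.0000  -0.0341  -0.2500]
  T[2,:] = [+0.0000  -0.1615  +0.0789]
|eigenvalues of T|: 0.2312, 0.1863, 0.0000.
ρ = 0.2312; 0.2312 < 1: convergent.

yes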